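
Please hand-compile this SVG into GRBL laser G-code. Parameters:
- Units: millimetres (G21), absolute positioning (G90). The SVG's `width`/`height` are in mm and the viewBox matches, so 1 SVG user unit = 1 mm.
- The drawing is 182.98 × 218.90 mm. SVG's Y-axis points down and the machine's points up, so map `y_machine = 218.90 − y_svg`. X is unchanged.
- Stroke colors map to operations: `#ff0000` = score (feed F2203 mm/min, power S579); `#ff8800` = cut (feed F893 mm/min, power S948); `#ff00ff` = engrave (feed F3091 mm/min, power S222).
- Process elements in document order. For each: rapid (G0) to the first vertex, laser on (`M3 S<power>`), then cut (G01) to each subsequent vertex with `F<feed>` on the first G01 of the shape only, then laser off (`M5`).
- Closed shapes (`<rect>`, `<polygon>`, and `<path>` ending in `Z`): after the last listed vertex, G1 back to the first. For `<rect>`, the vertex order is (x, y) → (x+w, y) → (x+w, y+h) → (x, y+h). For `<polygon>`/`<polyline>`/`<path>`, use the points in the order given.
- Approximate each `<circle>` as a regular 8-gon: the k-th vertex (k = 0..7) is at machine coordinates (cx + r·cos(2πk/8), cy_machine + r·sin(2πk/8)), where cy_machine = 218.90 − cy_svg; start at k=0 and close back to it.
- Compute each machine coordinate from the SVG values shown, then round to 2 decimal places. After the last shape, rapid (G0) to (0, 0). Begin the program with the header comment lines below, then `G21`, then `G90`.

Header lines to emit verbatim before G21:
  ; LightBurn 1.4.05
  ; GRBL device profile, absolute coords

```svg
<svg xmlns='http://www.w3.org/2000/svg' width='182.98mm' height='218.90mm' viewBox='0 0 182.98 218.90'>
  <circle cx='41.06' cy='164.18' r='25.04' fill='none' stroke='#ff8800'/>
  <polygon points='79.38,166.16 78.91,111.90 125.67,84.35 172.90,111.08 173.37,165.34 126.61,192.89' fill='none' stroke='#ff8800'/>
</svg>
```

1 u = 1 mm; y_m = 218.90 − y.

[1] `<circle>` circle, #ff8800→cut S948 F893: (66.10,54.72) → (58.77,72.43) → (41.06,79.76) → (23.35,72.43) → (16.02,54.72) → (23.35,37.01) → (41.06,29.68) → (58.77,37.01) → (66.10,54.72) (closed)

[2] `<polygon>` regular polygon, #ff8800→cut S948 F893: (79.38,52.74) → (78.91,107.00) → (125.67,134.55) → (172.90,107.82) → (173.37,53.56) → (126.61,26.01) → (79.38,52.74) (closed)

; LightBurn 1.4.05
; GRBL device profile, absolute coords
G21
G90
G0 X66.10 Y54.72
M3 S948
G01 X58.77 Y72.43 F893
G01 X41.06 Y79.76
G01 X23.35 Y72.43
G01 X16.02 Y54.72
G01 X23.35 Y37.01
G01 X41.06 Y29.68
G01 X58.77 Y37.01
G01 X66.10 Y54.72
M5
G0 X79.38 Y52.74
M3 S948
G01 X78.91 Y107.00 F893
G01 X125.67 Y134.55
G01 X172.90 Y107.82
G01 X173.37 Y53.56
G01 X126.61 Y26.01
G01 X79.38 Y52.74
M5
G0 X0.00 Y0.00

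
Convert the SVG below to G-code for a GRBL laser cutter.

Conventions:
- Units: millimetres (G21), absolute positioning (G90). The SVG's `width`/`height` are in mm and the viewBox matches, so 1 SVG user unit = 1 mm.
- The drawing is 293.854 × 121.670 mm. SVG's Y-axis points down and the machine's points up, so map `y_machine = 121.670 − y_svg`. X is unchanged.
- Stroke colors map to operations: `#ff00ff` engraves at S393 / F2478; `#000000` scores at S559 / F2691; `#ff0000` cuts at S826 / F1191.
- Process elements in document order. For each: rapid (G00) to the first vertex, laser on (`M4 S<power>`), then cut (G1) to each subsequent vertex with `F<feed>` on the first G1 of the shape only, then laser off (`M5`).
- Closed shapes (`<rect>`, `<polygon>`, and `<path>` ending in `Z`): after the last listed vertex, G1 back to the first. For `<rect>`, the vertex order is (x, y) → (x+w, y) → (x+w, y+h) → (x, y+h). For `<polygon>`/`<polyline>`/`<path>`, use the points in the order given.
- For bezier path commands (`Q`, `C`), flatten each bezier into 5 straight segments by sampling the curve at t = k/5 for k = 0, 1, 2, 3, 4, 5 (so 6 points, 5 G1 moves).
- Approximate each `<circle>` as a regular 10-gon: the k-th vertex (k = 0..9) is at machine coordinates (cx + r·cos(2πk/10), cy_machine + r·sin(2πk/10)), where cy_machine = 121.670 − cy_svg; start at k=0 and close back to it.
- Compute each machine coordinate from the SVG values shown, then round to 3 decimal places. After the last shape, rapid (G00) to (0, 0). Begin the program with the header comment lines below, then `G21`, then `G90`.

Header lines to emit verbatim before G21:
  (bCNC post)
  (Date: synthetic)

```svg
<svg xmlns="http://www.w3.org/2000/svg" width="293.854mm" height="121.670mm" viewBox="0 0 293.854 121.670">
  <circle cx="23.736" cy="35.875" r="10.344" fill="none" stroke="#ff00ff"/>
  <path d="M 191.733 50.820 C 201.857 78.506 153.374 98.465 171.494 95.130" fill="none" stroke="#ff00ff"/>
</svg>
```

(bCNC post)
(Date: synthetic)
G21
G90
G00 X34.080 Y85.795
M4 S393
G1 X32.104 Y91.875 F2478
G1 X26.932 Y95.633
G1 X20.540 Y95.633
G1 X15.368 Y91.875
G1 X13.392 Y85.795
G1 X15.368 Y79.715
G1 X20.540 Y75.957
G1 X26.932 Y75.957
G1 X32.104 Y79.715
G1 X34.080 Y85.795
M5
G00 X191.733 Y70.850
M4 S393
G1 X191.776 Y55.290 F2478
G1 X183.764 Y42.332
G1 X173.706 Y32.723
G1 X167.613 Y27.210
G1 X171.494 Y26.540
M5
G00 X0.000 Y0.000

Since the viewBox matches the mm dimensions, user units are millimetres directly. The only transform is the Y-flip y_m = 121.670 − y_svg.

Shape 1 is a circle drawn with `<circle>`. Its stroke #ff00ff means engrave at S393, F2478. After flipping Y the toolpath is (34.080,85.795) → (32.104,91.875) → (26.932,95.633) → (20.540,95.633) → (15.368,91.875) → (13.392,85.795) → (15.368,79.715) → (20.540,75.957) → (26.932,75.957) → (32.104,79.715) → (34.080,85.795), returning to the start.

Shape 2 is a cubic bezier drawn with `<path>`. Its stroke #ff00ff means engrave at S393, F2478. After flipping Y the toolpath is (191.733,70.850) → (191.776,55.290) → (183.764,42.332) → (173.706,32.723) → (167.613,27.210) → (171.494,26.540).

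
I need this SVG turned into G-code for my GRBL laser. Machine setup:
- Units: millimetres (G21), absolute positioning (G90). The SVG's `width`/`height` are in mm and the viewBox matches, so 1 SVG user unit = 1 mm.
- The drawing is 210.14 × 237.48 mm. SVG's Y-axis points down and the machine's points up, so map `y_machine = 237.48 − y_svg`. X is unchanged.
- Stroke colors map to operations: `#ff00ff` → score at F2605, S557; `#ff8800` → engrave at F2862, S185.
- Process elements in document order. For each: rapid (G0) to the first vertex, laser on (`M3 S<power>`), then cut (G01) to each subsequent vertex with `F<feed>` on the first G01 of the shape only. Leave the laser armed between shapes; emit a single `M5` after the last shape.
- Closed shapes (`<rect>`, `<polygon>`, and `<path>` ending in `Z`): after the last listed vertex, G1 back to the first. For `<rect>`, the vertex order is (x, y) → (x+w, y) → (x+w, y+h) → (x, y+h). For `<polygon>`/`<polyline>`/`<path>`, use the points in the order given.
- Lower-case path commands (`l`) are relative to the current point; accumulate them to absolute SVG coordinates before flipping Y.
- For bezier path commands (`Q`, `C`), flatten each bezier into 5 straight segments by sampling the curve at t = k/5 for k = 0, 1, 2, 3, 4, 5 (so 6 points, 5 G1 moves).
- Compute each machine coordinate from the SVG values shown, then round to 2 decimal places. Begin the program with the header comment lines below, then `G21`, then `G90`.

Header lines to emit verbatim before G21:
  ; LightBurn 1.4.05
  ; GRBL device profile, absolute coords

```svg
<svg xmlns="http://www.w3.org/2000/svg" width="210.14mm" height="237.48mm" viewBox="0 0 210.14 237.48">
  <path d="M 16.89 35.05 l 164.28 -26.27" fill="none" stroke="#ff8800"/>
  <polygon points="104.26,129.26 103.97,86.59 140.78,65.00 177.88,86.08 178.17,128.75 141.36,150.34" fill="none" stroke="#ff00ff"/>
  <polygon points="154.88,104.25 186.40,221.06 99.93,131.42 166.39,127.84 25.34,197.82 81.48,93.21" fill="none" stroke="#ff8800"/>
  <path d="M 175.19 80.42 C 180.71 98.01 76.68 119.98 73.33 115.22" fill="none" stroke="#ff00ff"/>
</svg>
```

1 u = 1 mm; y_m = 237.48 − y.

[1] `<path>` line segment, #ff8800→engrave S185 F2862: (16.89,202.43) → (181.17,228.70)

[2] `<polygon>` regular polygon, #ff00ff→score S557 F2605: (104.26,108.22) → (103.97,150.89) → (140.78,172.48) → (177.88,151.40) → (178.17,108.73) → (141.36,87.14) → (104.26,108.22) (closed)

[3] `<polygon>` closed polygon, #ff8800→engrave S185 F2862: (154.88,133.23) → (186.40,16.42) → (99.93,106.06) → (166.39,109.64) → (25.34,39.66) → (81.48,144.27) → (154.88,133.23) (closed)

[4] `<path>` cubic bezier, #ff00ff→score S557 F2605: (175.19,157.06) → (167.04,146.23) → (142.68,135.84) → (112.22,127.39) → (85.74,122.36) → (73.33,122.26)

; LightBurn 1.4.05
; GRBL device profile, absolute coords
G21
G90
G0 X16.89 Y202.43
M3 S185
G01 X181.17 Y228.70 F2862
G0 X104.26 Y108.22
M3 S557
G01 X103.97 Y150.89 F2605
G01 X140.78 Y172.48
G01 X177.88 Y151.40
G01 X178.17 Y108.73
G01 X141.36 Y87.14
G01 X104.26 Y108.22
G0 X154.88 Y133.23
M3 S185
G01 X186.40 Y16.42 F2862
G01 X99.93 Y106.06
G01 X166.39 Y109.64
G01 X25.34 Y39.66
G01 X81.48 Y144.27
G01 X154.88 Y133.23
G0 X175.19 Y157.06
M3 S557
G01 X167.04 Y146.23 F2605
G01 X142.68 Y135.84
G01 X112.22 Y127.39
G01 X85.74 Y122.36
G01 X73.33 Y122.26
M5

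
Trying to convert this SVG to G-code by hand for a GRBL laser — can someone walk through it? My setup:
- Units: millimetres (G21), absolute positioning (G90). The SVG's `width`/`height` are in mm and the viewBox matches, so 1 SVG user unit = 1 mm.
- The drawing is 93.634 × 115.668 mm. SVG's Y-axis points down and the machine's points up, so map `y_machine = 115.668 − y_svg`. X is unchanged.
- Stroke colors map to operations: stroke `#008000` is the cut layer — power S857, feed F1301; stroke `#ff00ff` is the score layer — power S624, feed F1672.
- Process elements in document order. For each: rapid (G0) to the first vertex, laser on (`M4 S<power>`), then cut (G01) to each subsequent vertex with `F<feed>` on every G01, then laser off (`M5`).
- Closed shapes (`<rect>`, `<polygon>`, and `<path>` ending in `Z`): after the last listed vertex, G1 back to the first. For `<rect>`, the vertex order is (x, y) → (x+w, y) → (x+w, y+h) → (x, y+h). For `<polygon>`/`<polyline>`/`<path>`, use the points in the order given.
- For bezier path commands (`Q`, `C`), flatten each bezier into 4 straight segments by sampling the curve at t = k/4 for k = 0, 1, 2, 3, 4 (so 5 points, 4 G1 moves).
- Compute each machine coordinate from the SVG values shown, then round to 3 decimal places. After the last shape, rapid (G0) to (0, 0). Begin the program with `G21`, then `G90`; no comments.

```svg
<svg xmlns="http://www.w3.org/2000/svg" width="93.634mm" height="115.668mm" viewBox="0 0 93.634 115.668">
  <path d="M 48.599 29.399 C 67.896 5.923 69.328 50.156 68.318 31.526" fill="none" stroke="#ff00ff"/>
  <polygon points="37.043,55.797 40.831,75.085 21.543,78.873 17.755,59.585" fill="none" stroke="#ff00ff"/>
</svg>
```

G21
G90
G0 X48.599 Y86.269
M4 S624
G01 X59.963 Y93.221 F1672
G01 X66.074 Y87.023 F1672
G01 X68.377 Y79.916 F1672
G01 X68.318 Y84.142 F1672
M5
G0 X37.043 Y59.871
M4 S624
G01 X40.831 Y40.583 F1672
G01 X21.543 Y36.795 F1672
G01 X17.755 Y56.083 F1672
G01 X37.043 Y59.871 F1672
M5
G0 X0.000 Y0.000

1 u = 1 mm; y_m = 115.668 − y.

[1] `<path>` cubic bezier, #ff00ff→score S624 F1672: (48.599,86.269) → (59.963,93.221) → (66.074,87.023) → (68.377,79.916) → (68.318,84.142)

[2] `<polygon>` regular polygon, #ff00ff→score S624 F1672: (37.043,59.871) → (40.831,40.583) → (21.543,36.795) → (17.755,56.083) → (37.043,59.871) (closed)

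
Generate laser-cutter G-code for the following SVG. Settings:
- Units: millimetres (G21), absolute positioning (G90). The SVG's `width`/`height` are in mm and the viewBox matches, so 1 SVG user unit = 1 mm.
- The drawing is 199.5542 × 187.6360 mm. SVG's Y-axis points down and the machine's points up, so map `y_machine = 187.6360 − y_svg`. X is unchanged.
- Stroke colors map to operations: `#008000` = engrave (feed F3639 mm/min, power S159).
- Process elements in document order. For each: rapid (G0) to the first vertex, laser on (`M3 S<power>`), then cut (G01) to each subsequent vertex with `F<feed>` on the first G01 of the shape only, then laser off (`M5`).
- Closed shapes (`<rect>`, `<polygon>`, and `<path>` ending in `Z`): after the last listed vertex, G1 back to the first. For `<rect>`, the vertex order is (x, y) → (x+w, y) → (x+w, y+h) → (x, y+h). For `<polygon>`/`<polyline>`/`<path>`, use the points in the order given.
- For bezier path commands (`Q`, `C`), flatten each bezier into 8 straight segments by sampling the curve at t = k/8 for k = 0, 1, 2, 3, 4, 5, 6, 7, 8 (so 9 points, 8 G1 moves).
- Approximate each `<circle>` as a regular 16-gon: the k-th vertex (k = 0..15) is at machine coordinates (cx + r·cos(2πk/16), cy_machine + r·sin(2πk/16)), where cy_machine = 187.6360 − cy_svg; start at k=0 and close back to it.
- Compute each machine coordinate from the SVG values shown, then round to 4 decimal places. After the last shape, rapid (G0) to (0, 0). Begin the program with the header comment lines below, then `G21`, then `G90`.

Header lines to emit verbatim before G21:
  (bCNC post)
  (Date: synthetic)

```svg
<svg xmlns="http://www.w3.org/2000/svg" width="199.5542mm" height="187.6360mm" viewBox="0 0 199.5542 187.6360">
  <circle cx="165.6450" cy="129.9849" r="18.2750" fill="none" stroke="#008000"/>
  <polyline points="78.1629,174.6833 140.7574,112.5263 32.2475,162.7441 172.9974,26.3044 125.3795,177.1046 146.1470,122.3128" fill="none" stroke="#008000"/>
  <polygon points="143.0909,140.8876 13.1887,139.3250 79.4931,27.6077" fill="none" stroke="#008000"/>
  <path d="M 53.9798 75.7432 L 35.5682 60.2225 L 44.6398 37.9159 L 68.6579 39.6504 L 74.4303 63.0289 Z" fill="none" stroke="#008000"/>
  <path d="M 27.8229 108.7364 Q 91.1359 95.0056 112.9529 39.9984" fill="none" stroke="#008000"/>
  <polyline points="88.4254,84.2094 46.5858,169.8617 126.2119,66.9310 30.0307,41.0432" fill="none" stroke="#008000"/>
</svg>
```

Since the viewBox matches the mm dimensions, user units are millimetres directly. The only transform is the Y-flip y_m = 187.6360 − y_svg.

Shape 1 is a circle drawn with `<circle>`. Its stroke #008000 means engrave at S159, F3639. After flipping Y the toolpath is (183.9200,57.6511) → (182.5289,64.6446) → (178.5674,70.5735) → (172.6385,74.5350) → (165.6450,75.9261) → (158.6515,74.5350) → (152.7226,70.5735) → (148.7611,64.6446) → (147.3700,57.6511) → (148.7611,50.6576) → (152.7226,44.7287) → (158.6515,40.7672) → (165.6450,39.3761) → (172.6385,40.7672) → (178.5674,44.7287) → (182.5289,50.6576) → (183.9200,57.6511), returning to the start.

Shape 2 is a open polyline drawn with `<polyline>`. Its stroke #008000 means engrave at S159, F3639. After flipping Y the toolpath is (78.1629,12.9527) → (140.7574,75.1097) → (32.2475,24.8919) → (172.9974,161.3316) → (125.3795,10.5314) → (146.1470,65.3232).

Shape 3 is a regular polygon drawn with `<polygon>`. Its stroke #008000 means engrave at S159, F3639. After flipping Y the toolpath is (143.0909,46.7484) → (13.1887,48.3110) → (79.4931,160.0283) → (143.0909,46.7484), returning to the start.

Shape 4 is a regular polygon drawn with `<path>`. Its stroke #008000 means engrave at S159, F3639. After flipping Y the toolpath is (53.9798,111.8928) → (35.5682,127.4135) → (44.6398,149.7201) → (68.6579,147.9856) → (74.4303,124.6071) → (53.9798,111.8928), returning to the start.

Shape 5 is a quadratic bezier drawn with `<path>`. Its stroke #008000 means engrave at S159, F3639. After flipping Y the toolpath is (27.8229,78.8996) → (43.0028,82.9772) → (56.8859,88.3448) → (69.4723,95.0022) → (80.7619,102.9495) → (90.7548,112.1867) → (99.4509,122.7138) → (106.8503,134.5307) → (112.9529,147.6376).

Shape 6 is a open polyline drawn with `<polyline>`. Its stroke #008000 means engrave at S159, F3639. After flipping Y the toolpath is (88.4254,103.4266) → (46.5858,17.7743) → (126.2119,120.7050) → (30.0307,146.5928).

(bCNC post)
(Date: synthetic)
G21
G90
G0 X183.9200 Y57.6511
M3 S159
G01 X182.5289 Y64.6446 F3639
G01 X178.5674 Y70.5735
G01 X172.6385 Y74.5350
G01 X165.6450 Y75.9261
G01 X158.6515 Y74.5350
G01 X152.7226 Y70.5735
G01 X148.7611 Y64.6446
G01 X147.3700 Y57.6511
G01 X148.7611 Y50.6576
G01 X152.7226 Y44.7287
G01 X158.6515 Y40.7672
G01 X165.6450 Y39.3761
G01 X172.6385 Y40.7672
G01 X178.5674 Y44.7287
G01 X182.5289 Y50.6576
G01 X183.9200 Y57.6511
M5
G0 X78.1629 Y12.9527
M3 S159
G01 X140.7574 Y75.1097 F3639
G01 X32.2475 Y24.8919
G01 X172.9974 Y161.3316
G01 X125.3795 Y10.5314
G01 X146.1470 Y65.3232
M5
G0 X143.0909 Y46.7484
M3 S159
G01 X13.1887 Y48.3110 F3639
G01 X79.4931 Y160.0283
G01 X143.0909 Y46.7484
M5
G0 X53.9798 Y111.8928
M3 S159
G01 X35.5682 Y127.4135 F3639
G01 X44.6398 Y149.7201
G01 X68.6579 Y147.9856
G01 X74.4303 Y124.6071
G01 X53.9798 Y111.8928
M5
G0 X27.8229 Y78.8996
M3 S159
G01 X43.0028 Y82.9772 F3639
G01 X56.8859 Y88.3448
G01 X69.4723 Y95.0022
G01 X80.7619 Y102.9495
G01 X90.7548 Y112.1867
G01 X99.4509 Y122.7138
G01 X106.8503 Y134.5307
G01 X112.9529 Y147.6376
M5
G0 X88.4254 Y103.4266
M3 S159
G01 X46.5858 Y17.7743 F3639
G01 X126.2119 Y120.7050
G01 X30.0307 Y146.5928
M5
G0 X0.0000 Y0.0000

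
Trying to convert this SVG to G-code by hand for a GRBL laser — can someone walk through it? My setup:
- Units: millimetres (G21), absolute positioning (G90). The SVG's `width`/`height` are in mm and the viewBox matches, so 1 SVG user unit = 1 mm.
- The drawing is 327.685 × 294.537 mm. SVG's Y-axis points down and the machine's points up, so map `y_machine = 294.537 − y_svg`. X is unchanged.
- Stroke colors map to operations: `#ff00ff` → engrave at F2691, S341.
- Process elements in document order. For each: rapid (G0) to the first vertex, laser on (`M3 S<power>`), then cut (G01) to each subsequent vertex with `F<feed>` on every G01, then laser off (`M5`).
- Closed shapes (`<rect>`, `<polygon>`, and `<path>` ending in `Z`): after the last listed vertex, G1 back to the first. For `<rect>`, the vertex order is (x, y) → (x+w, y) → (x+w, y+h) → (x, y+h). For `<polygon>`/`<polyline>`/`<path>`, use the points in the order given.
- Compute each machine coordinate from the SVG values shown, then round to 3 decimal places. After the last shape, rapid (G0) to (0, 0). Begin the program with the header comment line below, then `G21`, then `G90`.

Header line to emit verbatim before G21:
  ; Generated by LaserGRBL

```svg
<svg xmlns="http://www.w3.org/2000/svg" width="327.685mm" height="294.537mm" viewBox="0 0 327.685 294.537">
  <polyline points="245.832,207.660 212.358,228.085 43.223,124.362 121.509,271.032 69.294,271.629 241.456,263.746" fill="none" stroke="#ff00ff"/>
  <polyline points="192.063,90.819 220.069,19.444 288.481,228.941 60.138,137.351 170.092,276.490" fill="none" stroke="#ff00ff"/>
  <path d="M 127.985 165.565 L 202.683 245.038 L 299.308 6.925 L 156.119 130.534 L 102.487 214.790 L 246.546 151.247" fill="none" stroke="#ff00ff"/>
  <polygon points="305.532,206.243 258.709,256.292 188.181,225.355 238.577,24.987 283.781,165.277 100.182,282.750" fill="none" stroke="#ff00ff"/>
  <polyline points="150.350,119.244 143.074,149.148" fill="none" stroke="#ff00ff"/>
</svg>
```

; Generated by LaserGRBL
G21
G90
G0 X245.832 Y86.877
M3 S341
G01 X212.358 Y66.452 F2691
G01 X43.223 Y170.175 F2691
G01 X121.509 Y23.505 F2691
G01 X69.294 Y22.908 F2691
G01 X241.456 Y30.791 F2691
M5
G0 X192.063 Y203.718
M3 S341
G01 X220.069 Y275.093 F2691
G01 X288.481 Y65.596 F2691
G01 X60.138 Y157.186 F2691
G01 X170.092 Y18.047 F2691
M5
G0 X127.985 Y128.972
M3 S341
G01 X202.683 Y49.499 F2691
G01 X299.308 Y287.612 F2691
G01 X156.119 Y164.003 F2691
G01 X102.487 Y79.747 F2691
G01 X246.546 Y143.290 F2691
M5
G0 X305.532 Y88.294
M3 S341
G01 X258.709 Y38.245 F2691
G01 X188.181 Y69.182 F2691
G01 X238.577 Y269.550 F2691
G01 X283.781 Y129.260 F2691
G01 X100.182 Y11.787 F2691
G01 X305.532 Y88.294 F2691
M5
G0 X150.350 Y175.293
M3 S341
G01 X143.074 Y145.389 F2691
M5
G0 X0.000 Y0.000

1 u = 1 mm; y_m = 294.537 − y.

[1] `<polyline>` open polyline, #ff00ff→engrave S341 F2691: (245.832,86.877) → (212.358,66.452) → (43.223,170.175) → (121.509,23.505) → (69.294,22.908) → (241.456,30.791)

[2] `<polyline>` open polyline, #ff00ff→engrave S341 F2691: (192.063,203.718) → (220.069,275.093) → (288.481,65.596) → (60.138,157.186) → (170.092,18.047)

[3] `<path>` open polyline, #ff00ff→engrave S341 F2691: (127.985,128.972) → (202.683,49.499) → (299.308,287.612) → (156.119,164.003) → (102.487,79.747) → (246.546,143.290)

[4] `<polygon>` closed polygon, #ff00ff→engrave S341 F2691: (305.532,88.294) → (258.709,38.245) → (188.181,69.182) → (238.577,269.550) → (283.781,129.260) → (100.182,11.787) → (305.532,88.294) (closed)

[5] `<polyline>` line segment, #ff00ff→engrave S341 F2691: (150.350,175.293) → (143.074,145.389)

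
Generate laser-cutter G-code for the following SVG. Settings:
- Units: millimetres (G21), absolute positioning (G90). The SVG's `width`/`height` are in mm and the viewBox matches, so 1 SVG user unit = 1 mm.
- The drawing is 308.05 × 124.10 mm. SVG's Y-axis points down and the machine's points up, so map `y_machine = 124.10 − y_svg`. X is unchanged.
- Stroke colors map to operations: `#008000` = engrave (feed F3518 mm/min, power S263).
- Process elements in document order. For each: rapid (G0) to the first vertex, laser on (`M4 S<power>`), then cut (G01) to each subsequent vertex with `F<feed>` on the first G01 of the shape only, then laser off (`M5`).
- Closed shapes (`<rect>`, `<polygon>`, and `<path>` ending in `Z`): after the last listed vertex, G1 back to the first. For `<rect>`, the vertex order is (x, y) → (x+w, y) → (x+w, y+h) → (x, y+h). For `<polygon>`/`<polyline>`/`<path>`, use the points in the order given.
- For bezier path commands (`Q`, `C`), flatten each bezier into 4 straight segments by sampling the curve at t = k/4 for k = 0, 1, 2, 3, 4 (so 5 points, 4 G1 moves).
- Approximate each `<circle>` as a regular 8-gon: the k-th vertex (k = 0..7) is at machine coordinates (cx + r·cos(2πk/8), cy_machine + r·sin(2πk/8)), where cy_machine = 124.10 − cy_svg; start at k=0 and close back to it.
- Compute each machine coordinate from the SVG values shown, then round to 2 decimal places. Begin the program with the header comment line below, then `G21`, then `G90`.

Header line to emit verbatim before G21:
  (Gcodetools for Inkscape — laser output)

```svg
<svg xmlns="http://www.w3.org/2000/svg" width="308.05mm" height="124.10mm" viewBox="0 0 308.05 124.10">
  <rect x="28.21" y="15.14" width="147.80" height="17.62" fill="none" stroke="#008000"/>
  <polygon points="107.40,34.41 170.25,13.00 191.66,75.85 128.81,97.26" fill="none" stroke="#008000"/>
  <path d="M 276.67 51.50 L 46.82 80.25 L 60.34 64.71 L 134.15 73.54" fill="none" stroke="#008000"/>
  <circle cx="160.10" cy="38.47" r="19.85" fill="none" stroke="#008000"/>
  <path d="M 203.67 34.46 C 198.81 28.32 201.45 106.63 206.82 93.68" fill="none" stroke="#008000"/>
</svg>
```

(Gcodetools for Inkscape — laser output)
G21
G90
G0 X28.21 Y108.96
M4 S263
G01 X176.01 Y108.96 F3518
G01 X176.01 Y91.34
G01 X28.21 Y91.34
G01 X28.21 Y108.96
M5
G0 X107.40 Y89.69
M4 S263
G01 X170.25 Y111.10 F3518
G01 X191.66 Y48.25
G01 X128.81 Y26.84
G01 X107.40 Y89.69
M5
G0 X276.67 Y72.60
M4 S263
G01 X46.82 Y43.85 F3518
G01 X60.34 Y59.39
G01 X134.15 Y50.56
M5
G0 X179.95 Y85.63
M4 S263
G01 X174.14 Y99.67 F3518
G01 X160.10 Y105.48
G01 X146.06 Y99.67
G01 X140.25 Y85.63
G01 X146.06 Y71.59
G01 X160.10 Y65.78
G01 X174.14 Y71.59
G01 X179.95 Y85.63
M5
G0 X203.67 Y89.64
M4 S263
G01 X201.36 Y81.16 F3518
G01 X201.41 Y57.48
G01 X203.38 Y35.07
G01 X206.82 Y30.42
M5

Since the viewBox matches the mm dimensions, user units are millimetres directly. The only transform is the Y-flip y_m = 124.10 − y_svg.

Shape 1 is a rectangle drawn with `<rect>`. Its stroke #008000 means engrave at S263, F3518. After flipping Y the toolpath is (28.21,108.96) → (176.01,108.96) → (176.01,91.34) → (28.21,91.34) → (28.21,108.96), returning to the start.

Shape 2 is a regular polygon drawn with `<polygon>`. Its stroke #008000 means engrave at S263, F3518. After flipping Y the toolpath is (107.40,89.69) → (170.25,111.10) → (191.66,48.25) → (128.81,26.84) → (107.40,89.69), returning to the start.

Shape 3 is a open polyline drawn with `<path>`. Its stroke #008000 means engrave at S263, F3518. After flipping Y the toolpath is (276.67,72.60) → (46.82,43.85) → (60.34,59.39) → (134.15,50.56).

Shape 4 is a circle drawn with `<circle>`. Its stroke #008000 means engrave at S263, F3518. After flipping Y the toolpath is (179.95,85.63) → (174.14,99.67) → (160.10,105.48) → (146.06,99.67) → (140.25,85.63) → (146.06,71.59) → (160.10,65.78) → (174.14,71.59) → (179.95,85.63), returning to the start.

Shape 5 is a cubic bezier drawn with `<path>`. Its stroke #008000 means engrave at S263, F3518. After flipping Y the toolpath is (203.67,89.64) → (201.36,81.16) → (201.41,57.48) → (203.38,35.07) → (206.82,30.42).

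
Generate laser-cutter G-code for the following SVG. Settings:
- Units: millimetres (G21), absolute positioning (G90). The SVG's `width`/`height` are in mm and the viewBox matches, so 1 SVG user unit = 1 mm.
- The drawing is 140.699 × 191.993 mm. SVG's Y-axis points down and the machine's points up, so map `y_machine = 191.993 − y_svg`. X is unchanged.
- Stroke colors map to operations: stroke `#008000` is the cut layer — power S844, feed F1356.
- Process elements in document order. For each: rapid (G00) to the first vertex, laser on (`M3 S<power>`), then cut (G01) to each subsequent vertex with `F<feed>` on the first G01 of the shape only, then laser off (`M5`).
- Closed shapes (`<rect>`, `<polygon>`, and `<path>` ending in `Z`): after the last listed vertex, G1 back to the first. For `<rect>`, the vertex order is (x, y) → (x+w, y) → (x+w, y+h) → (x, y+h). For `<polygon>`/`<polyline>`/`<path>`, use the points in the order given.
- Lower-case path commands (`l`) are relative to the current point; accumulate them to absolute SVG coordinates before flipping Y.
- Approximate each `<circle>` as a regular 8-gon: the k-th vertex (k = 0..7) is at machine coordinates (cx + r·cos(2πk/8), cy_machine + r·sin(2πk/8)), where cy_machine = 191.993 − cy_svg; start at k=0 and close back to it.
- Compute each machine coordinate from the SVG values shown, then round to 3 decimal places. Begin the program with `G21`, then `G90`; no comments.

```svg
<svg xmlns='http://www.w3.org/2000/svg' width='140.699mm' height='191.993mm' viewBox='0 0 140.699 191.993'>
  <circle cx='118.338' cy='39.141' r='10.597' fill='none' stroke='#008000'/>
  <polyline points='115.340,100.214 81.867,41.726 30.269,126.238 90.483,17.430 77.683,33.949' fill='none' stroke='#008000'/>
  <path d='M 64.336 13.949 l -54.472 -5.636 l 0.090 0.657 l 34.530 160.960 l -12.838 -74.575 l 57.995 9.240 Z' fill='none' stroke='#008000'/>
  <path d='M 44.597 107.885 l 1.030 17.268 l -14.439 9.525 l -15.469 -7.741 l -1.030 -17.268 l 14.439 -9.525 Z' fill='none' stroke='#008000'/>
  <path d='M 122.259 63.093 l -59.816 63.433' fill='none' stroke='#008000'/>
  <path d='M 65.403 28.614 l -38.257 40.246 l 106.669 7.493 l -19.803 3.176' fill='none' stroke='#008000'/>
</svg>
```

viewBox `0 0 140.699 191.993` with mm width/height → 1 unit = 1 mm. Flip: y_m = 191.993 − y_svg.

**Shape 1** — `<circle>` circle, stroke `#008000` → cut (S844, F1356). Machine vertices: (128.935,152.852) → (125.831,160.345) → (118.338,163.449) → (110.845,160.345) → (107.741,152.852) → (110.845,145.359) → (118.338,142.255) → (125.831,145.359) → (128.935,152.852). Closed: final G1 returns to the first vertex.

**Shape 2** — `<polyline>` open polyline, stroke `#008000` → cut (S844, F1356). Machine vertices: (115.340,91.779) → (81.867,150.267) → (30.269,65.755) → (90.483,174.563) → (77.683,158.044). Open path.

**Shape 3** — `<path>` closed polygon, stroke `#008000` → cut (S844, F1356). Machine vertices: (64.336,178.044) → (9.864,183.680) → (9.954,183.023) → (44.484,22.063) → (31.646,96.638) → (89.641,87.398) → (64.336,178.044). Closed: final G1 returns to the first vertex.

**Shape 4** — `<path>` regular polygon, stroke `#008000` → cut (S844, F1356). Machine vertices: (44.597,84.108) → (45.627,66.840) → (31.188,57.315) → (15.719,65.056) → (14.689,82.324) → (29.128,91.849) → (44.597,84.108). Closed: final G1 returns to the first vertex.

**Shape 5** — `<path>` line segment, stroke `#008000` → cut (S844, F1356). Machine vertices: (122.259,128.900) → (62.443,65.467). Open path.

**Shape 6** — `<path>` open polyline, stroke `#008000` → cut (S844, F1356). Machine vertices: (65.403,163.379) → (27.146,123.133) → (133.815,115.640) → (114.012,112.464). Open path.

G21
G90
G00 X128.935 Y152.852
M3 S844
G01 X125.831 Y160.345 F1356
G01 X118.338 Y163.449
G01 X110.845 Y160.345
G01 X107.741 Y152.852
G01 X110.845 Y145.359
G01 X118.338 Y142.255
G01 X125.831 Y145.359
G01 X128.935 Y152.852
M5
G00 X115.340 Y91.779
M3 S844
G01 X81.867 Y150.267 F1356
G01 X30.269 Y65.755
G01 X90.483 Y174.563
G01 X77.683 Y158.044
M5
G00 X64.336 Y178.044
M3 S844
G01 X9.864 Y183.680 F1356
G01 X9.954 Y183.023
G01 X44.484 Y22.063
G01 X31.646 Y96.638
G01 X89.641 Y87.398
G01 X64.336 Y178.044
M5
G00 X44.597 Y84.108
M3 S844
G01 X45.627 Y66.840 F1356
G01 X31.188 Y57.315
G01 X15.719 Y65.056
G01 X14.689 Y82.324
G01 X29.128 Y91.849
G01 X44.597 Y84.108
M5
G00 X122.259 Y128.900
M3 S844
G01 X62.443 Y65.467 F1356
M5
G00 X65.403 Y163.379
M3 S844
G01 X27.146 Y123.133 F1356
G01 X133.815 Y115.640
G01 X114.012 Y112.464
M5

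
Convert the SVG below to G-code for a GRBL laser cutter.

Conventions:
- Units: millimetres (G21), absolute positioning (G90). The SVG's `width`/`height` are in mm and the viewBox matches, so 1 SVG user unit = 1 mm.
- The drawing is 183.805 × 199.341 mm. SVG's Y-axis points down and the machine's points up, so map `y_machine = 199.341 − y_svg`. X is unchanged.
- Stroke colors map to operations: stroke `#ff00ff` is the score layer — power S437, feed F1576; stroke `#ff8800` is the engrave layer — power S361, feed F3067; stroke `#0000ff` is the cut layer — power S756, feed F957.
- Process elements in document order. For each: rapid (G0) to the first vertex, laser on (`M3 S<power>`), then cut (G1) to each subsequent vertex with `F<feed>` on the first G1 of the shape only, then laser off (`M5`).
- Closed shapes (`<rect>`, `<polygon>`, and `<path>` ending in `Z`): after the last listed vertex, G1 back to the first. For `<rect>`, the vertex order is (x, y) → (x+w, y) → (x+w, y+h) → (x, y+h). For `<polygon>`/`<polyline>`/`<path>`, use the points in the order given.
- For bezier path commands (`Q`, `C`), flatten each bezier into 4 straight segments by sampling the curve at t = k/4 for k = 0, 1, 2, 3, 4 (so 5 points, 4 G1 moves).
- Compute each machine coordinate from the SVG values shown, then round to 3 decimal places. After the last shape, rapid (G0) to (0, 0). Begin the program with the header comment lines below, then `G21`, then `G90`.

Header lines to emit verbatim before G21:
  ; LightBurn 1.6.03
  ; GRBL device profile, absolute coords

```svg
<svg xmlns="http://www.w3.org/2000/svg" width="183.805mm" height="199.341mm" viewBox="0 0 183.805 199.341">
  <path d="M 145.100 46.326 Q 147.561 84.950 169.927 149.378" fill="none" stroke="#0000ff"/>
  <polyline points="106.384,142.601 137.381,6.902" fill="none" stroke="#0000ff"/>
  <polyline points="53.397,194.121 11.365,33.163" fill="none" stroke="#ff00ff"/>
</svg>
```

; LightBurn 1.6.03
; GRBL device profile, absolute coords
G21
G90
G0 X145.100 Y153.015
M3 S756
G1 X147.575 Y132.090 F957
G1 X152.537 Y107.940
G1 X159.988 Y80.564
G1 X169.927 Y49.963
M5
G0 X106.384 Y56.740
M3 S756
G1 X137.381 Y192.439 F957
M5
G0 X53.397 Y5.220
M3 S437
G1 X11.365 Y166.178 F1576
M5
G0 X0.000 Y0.000

1 u = 1 mm; y_m = 199.341 − y.

[1] `<path>` quadratic bezier, #0000ff→cut S756 F957: (145.100,153.015) → (147.575,132.090) → (152.537,107.940) → (159.988,80.564) → (169.927,49.963)

[2] `<polyline>` line segment, #0000ff→cut S756 F957: (106.384,56.740) → (137.381,192.439)

[3] `<polyline>` line segment, #ff00ff→score S437 F1576: (53.397,5.220) → (11.365,166.178)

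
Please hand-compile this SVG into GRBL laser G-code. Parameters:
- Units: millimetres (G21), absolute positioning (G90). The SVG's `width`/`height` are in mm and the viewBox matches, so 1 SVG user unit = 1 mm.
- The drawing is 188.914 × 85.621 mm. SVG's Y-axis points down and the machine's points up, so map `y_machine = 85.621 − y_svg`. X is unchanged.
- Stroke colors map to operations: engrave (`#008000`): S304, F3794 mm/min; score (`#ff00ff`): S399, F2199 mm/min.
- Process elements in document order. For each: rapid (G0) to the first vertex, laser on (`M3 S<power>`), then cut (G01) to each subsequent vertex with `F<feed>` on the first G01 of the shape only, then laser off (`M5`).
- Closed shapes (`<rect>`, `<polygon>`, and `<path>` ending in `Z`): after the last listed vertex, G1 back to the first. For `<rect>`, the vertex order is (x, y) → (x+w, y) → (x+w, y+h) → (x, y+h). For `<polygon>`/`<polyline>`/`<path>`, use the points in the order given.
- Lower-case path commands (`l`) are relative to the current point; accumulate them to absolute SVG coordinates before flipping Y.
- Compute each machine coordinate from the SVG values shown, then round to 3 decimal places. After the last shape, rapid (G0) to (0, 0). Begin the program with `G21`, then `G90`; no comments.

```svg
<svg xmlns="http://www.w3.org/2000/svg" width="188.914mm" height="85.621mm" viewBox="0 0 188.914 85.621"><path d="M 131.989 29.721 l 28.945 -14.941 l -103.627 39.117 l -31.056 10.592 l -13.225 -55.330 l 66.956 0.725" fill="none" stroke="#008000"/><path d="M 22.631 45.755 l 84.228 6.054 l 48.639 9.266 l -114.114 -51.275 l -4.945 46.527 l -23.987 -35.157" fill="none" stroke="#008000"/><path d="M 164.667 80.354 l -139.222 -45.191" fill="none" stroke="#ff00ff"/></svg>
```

1 u = 1 mm; y_m = 85.621 − y.

[1] `<path>` open polyline, #008000→engrave S304 F3794: (131.989,55.900) → (160.934,70.841) → (57.307,31.724) → (26.251,21.132) → (13.026,76.462) → (79.982,75.737)

[2] `<path>` open polyline, #008000→engrave S304 F3794: (22.631,39.866) → (106.859,33.812) → (155.498,24.546) → (41.384,75.821) → (36.439,29.294) → (12.452,64.451)

[3] `<path>` line segment, #ff00ff→score S399 F2199: (164.667,5.267) → (25.445,50.458)

G21
G90
G0 X131.989 Y55.900
M3 S304
G01 X160.934 Y70.841 F3794
G01 X57.307 Y31.724
G01 X26.251 Y21.132
G01 X13.026 Y76.462
G01 X79.982 Y75.737
M5
G0 X22.631 Y39.866
M3 S304
G01 X106.859 Y33.812 F3794
G01 X155.498 Y24.546
G01 X41.384 Y75.821
G01 X36.439 Y29.294
G01 X12.452 Y64.451
M5
G0 X164.667 Y5.267
M3 S399
G01 X25.445 Y50.458 F2199
M5
G0 X0.000 Y0.000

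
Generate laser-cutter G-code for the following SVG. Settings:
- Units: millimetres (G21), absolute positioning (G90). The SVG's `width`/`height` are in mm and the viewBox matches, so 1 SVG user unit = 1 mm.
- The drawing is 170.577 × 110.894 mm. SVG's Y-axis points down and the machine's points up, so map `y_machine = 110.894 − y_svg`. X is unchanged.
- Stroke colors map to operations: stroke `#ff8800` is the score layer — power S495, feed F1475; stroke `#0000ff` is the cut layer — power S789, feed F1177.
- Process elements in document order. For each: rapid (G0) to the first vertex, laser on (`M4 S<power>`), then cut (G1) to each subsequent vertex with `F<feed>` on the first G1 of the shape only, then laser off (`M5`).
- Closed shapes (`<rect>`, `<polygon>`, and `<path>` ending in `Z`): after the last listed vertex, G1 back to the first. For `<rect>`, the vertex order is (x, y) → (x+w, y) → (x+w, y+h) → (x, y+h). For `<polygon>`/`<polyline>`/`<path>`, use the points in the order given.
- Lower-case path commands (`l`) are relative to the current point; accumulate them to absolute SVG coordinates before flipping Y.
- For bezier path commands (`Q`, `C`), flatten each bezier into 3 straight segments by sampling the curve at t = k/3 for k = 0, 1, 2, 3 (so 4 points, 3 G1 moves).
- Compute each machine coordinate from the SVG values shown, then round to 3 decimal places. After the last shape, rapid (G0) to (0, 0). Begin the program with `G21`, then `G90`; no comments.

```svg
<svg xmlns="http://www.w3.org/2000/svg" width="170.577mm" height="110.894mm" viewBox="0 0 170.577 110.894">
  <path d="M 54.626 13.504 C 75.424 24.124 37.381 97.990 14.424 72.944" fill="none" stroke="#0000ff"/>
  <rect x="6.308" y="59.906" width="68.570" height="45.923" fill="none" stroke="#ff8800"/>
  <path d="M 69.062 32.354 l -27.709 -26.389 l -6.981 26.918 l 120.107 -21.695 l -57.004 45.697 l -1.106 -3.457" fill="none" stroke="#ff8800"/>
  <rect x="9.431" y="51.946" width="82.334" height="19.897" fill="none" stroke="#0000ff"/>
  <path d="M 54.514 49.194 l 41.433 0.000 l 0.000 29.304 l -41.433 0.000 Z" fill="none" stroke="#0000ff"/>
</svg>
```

G21
G90
G0 X54.626 Y97.390
M4 S789
G1 X58.548 Y71.694 F1177
G1 X39.672 Y39.869
G1 X14.424 Y37.950
M5
G0 X6.308 Y50.988
M4 S495
G1 X74.878 Y50.988 F1475
G1 X74.878 Y5.065
G1 X6.308 Y5.065
G1 X6.308 Y50.988
M5
G0 X69.062 Y78.540
M4 S495
G1 X41.353 Y104.929 F1475
G1 X34.372 Y78.011
G1 X154.479 Y99.706
G1 X97.475 Y54.009
G1 X96.369 Y57.466
M5
G0 X9.431 Y58.948
M4 S789
G1 X91.765 Y58.948 F1177
G1 X91.765 Y39.051
G1 X9.431 Y39.051
G1 X9.431 Y58.948
M5
G0 X54.514 Y61.700
M4 S789
G1 X95.947 Y61.700 F1177
G1 X95.947 Y32.396
G1 X54.514 Y32.396
G1 X54.514 Y61.700
M5
G0 X0.000 Y0.000

Since the viewBox matches the mm dimensions, user units are millimetres directly. The only transform is the Y-flip y_m = 110.894 − y_svg.

Shape 1 is a cubic bezier drawn with `<path>`. Its stroke #0000ff means cut at S789, F1177. After flipping Y the toolpath is (54.626,97.390) → (58.548,71.694) → (39.672,39.869) → (14.424,37.950).

Shape 2 is a rectangle drawn with `<rect>`. Its stroke #ff8800 means score at S495, F1475. After flipping Y the toolpath is (6.308,50.988) → (74.878,50.988) → (74.878,5.065) → (6.308,5.065) → (6.308,50.988), returning to the start.

Shape 3 is a open polyline drawn with `<path>`. Its stroke #ff8800 means score at S495, F1475. After flipping Y the toolpath is (69.062,78.540) → (41.353,104.929) → (34.372,78.011) → (154.479,99.706) → (97.475,54.009) → (96.369,57.466).

Shape 4 is a rectangle drawn with `<rect>`. Its stroke #0000ff means cut at S789, F1177. After flipping Y the toolpath is (9.431,58.948) → (91.765,58.948) → (91.765,39.051) → (9.431,39.051) → (9.431,58.948), returning to the start.

Shape 5 is a rectangle drawn with `<path>`. Its stroke #0000ff means cut at S789, F1177. After flipping Y the toolpath is (54.514,61.700) → (95.947,61.700) → (95.947,32.396) → (54.514,32.396) → (54.514,61.700), returning to the start.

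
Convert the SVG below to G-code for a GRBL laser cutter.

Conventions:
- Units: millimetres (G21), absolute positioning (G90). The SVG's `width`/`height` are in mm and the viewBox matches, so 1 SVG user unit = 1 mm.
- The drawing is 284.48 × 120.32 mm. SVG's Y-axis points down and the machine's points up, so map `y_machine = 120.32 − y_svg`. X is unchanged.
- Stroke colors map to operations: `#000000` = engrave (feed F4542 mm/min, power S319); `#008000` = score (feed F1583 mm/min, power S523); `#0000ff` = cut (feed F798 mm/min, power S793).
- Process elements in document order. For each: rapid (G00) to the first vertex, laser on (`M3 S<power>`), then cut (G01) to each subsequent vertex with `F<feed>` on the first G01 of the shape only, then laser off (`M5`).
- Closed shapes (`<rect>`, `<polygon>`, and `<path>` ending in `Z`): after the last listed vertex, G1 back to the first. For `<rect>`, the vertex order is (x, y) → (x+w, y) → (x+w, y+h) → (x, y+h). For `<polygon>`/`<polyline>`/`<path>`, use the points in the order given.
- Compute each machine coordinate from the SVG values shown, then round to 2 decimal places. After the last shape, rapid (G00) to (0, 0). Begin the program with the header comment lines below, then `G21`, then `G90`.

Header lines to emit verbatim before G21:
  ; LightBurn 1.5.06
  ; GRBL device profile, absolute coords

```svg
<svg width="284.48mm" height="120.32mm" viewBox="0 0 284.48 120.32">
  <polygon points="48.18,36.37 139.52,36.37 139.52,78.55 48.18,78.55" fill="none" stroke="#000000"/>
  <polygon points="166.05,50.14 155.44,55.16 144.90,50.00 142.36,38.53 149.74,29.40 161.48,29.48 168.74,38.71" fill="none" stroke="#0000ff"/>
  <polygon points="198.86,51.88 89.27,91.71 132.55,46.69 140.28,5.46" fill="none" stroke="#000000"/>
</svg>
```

; LightBurn 1.5.06
; GRBL device profile, absolute coords
G21
G90
G00 X48.18 Y83.95
M3 S319
G01 X139.52 Y83.95 F4542
G01 X139.52 Y41.77
G01 X48.18 Y41.77
G01 X48.18 Y83.95
M5
G00 X166.05 Y70.18
M3 S793
G01 X155.44 Y65.16 F798
G01 X144.90 Y70.32
G01 X142.36 Y81.79
G01 X149.74 Y90.92
G01 X161.48 Y90.84
G01 X168.74 Y81.61
G01 X166.05 Y70.18
M5
G00 X198.86 Y68.44
M3 S319
G01 X89.27 Y28.61 F4542
G01 X132.55 Y73.63
G01 X140.28 Y114.86
G01 X198.86 Y68.44
M5
G00 X0.00 Y0.00

viewBox `0 0 284.48 120.32` with mm width/height → 1 unit = 1 mm. Flip: y_m = 120.32 − y_svg.

**Shape 1** — `<polygon>` rectangle, stroke `#000000` → engrave (S319, F4542). Machine vertices: (48.18,83.95) → (139.52,83.95) → (139.52,41.77) → (48.18,41.77) → (48.18,83.95). Closed: final G1 returns to the first vertex.

**Shape 2** — `<polygon>` regular polygon, stroke `#0000ff` → cut (S793, F798). Machine vertices: (166.05,70.18) → (155.44,65.16) → (144.90,70.32) → (142.36,81.79) → (149.74,90.92) → (161.48,90.84) → (168.74,81.61) → (166.05,70.18). Closed: final G1 returns to the first vertex.

**Shape 3** — `<polygon>` closed polygon, stroke `#000000` → engrave (S319, F4542). Machine vertices: (198.86,68.44) → (89.27,28.61) → (132.55,73.63) → (140.28,114.86) → (198.86,68.44). Closed: final G1 returns to the first vertex.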